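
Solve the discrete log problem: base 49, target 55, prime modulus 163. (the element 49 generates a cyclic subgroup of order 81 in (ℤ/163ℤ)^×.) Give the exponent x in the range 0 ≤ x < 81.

Baby-step giant-step with m = ceil(sqrt(81)) = 9.
Baby table (49^j mod 163 for j=0..8):
  0:1  1:49  2:119  3:126  4:143  5:161  6:65  7:88
  8:74
Giant step factor: 49^(-9) ≡ 53 (mod 163).
Scan 55·53^i mod 163 for i = 0, 1, …:
  i=0: 55   i=1: 144   i=2: 134   i=3: 93
  i=4: 39   i=5: 111   i=6: 15   i=7: 143
Match at i=7, j=4: x = 7·9 + 4 = 67.

67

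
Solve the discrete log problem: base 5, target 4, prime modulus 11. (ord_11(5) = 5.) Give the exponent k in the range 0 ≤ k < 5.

3

Successive powers of 5 modulo 11:
  5^0=1  5^1=5  5^2=3  5^3=4
So 5^3 ≡ 4 (mod 11), giving k = 3.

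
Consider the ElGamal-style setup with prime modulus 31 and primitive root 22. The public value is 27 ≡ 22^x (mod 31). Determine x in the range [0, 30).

Successive powers of 22 modulo 31:
  22^0=1  22^1=22  22^2=19  22^3=15  22^4=20  22^5=6
  22^6=8  22^7=21  22^8=28  22^9=27
So 22^9 ≡ 27 (mod 31), giving x = 9.

9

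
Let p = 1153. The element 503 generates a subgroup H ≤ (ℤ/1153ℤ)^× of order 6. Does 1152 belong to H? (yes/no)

1152 ∈ ⟨503⟩ iff 1152^6 ≡ 1 (mod 1153), since |⟨503⟩| = 6.
1152^6 mod 1153 = 1.
Since 1 = 1, 1152 lies in the subgroup.

yes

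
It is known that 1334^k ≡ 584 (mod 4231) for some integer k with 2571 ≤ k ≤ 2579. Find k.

2578

Compute 1334^2571 mod 4231 = 1308, then multiply by 1334 repeatedly:
  1334^2571=1308  1334^2572=1700  1334^2573=4215  1334^2574=4042  1334^2575=1734
  1334^2576=3030  1334^2577=1415  1334^2578=584
Found 584 at exponent 2578.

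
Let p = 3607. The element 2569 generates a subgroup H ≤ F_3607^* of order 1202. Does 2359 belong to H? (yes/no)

2359 ∈ ⟨2569⟩ iff 2359^1202 ≡ 1 (mod 3607), since |⟨2569⟩| = 1202.
2359^1202 mod 3607 = 2207.
Since 2207 ≠ 1, 2359 does not lie in the subgroup.

no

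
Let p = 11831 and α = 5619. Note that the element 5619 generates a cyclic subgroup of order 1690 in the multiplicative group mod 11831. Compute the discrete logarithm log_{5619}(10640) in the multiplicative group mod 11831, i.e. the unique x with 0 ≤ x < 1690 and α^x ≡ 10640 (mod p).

1033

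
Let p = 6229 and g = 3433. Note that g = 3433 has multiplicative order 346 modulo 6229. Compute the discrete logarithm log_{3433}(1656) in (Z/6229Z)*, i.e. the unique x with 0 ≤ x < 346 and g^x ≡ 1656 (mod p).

29

Successive powers of 3433 modulo 6229:
  3433^0=1  3433^1=3433  3433^2=221  3433^3=4984  3433^4=5238  3433^5=5160
  3433^6=5233  3433^7=453  3433^8=4128  3433^9=449  3433^10=2854  3433^11=5794
  3433^12=1605  3433^13=3529  3433^14=5881  3433^15=1284  3433^16=4069  3433^17=3459
  3433^18=2273  3433^19=4501  3433^20=4013  3433^21=4310  3433^22=2355  3433^23=5702
  3433^24=3448  3433^25=1884  3433^26=2070  3433^27=5250  3433^28=2753  3433^29=1656
So 3433^29 ≡ 1656 (mod 6229), giving x = 29.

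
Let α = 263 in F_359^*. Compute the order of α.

358

The order of 263 must divide p − 1 = 358 = 2 · 179.
Divisors: 1, 2, 179, 358.
Check each in increasing order: 263^1 ≡ 263;  263^2 ≡ 241;  263^179 ≡ 358;  263^358 ≡ 1.
Smallest exponent giving 1 is 358.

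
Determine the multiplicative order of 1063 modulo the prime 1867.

933

The order of 1063 must divide p − 1 = 1866 = 2 · 3 · 311.
Divisors: 1, 2, 3, 6, 311, 622, 933, 1866.
Check each in increasing order: 1063^1 ≡ 1063;  1063^2 ≡ 434;  1063^3 ≡ 193;  1063^6 ≡ 1776;  1063^311 ≡ 834;  1063^622 ≡ 1032;  1063^933 ≡ 1.
Smallest exponent giving 1 is 933.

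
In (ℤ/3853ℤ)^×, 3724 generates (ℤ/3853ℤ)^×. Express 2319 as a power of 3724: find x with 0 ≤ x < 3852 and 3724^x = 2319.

247

Baby-step giant-step with m = ceil(sqrt(3852)) = 63.
Baby table (3724^j mod 3853 for j=0..62):
  0:1  1:3724  2:1229  3:3285  4:65  5:3174  6:2825  7:1610
  8:372  9:2101  10:2534  11:619  12:1062  13:1710  14:2884  15:1705
  16:3529  17:3266  18:2516  19:2941  20:2058  21:375  22:1714  23:2368
  24:2768  25:1257  26:3526  27:3653  28:2682  29:792  30:1863  31:2412
  32:945  33:1391  34:1652  35:2660  36:3630  37:1796  38:3349  39:3368
  40:917  41:1150  42:1917  43:3152  44:1810  45:1543  46:1309  47:671
  48:2060  49:117  50:319  51:1232  52:2898  53:3752  54:1470  55:3020
  56:3426  57:1141  58:3078  59:3650  60:3069  61:958  62:3567
Giant step factor: 3724^(-63) ≡ 3601 (mod 3853).
Scan 2319·3601^i mod 3853 for i = 0, 1, …:
  i=0: 2319   i=1: 1268   i=2: 263   i=3: 3078
Match at i=3, j=58: x = 3·63 + 58 = 247.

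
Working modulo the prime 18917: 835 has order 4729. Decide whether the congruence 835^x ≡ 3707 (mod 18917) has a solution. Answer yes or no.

3707 ∈ ⟨835⟩ iff 3707^4729 ≡ 1 (mod 18917), since |⟨835⟩| = 4729.
3707^4729 mod 18917 = 18916.
Since 18916 ≠ 1, 3707 does not lie in the subgroup.

no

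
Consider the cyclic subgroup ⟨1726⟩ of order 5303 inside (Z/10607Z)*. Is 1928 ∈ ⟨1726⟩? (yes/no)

yes

1928 ∈ ⟨1726⟩ iff 1928^5303 ≡ 1 (mod 10607), since |⟨1726⟩| = 5303.
1928^5303 mod 10607 = 1.
Since 1 = 1, 1928 lies in the subgroup.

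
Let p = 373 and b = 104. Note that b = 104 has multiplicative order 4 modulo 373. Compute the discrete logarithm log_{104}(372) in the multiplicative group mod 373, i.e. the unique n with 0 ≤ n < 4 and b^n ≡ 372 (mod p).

2

Successive powers of 104 modulo 373:
  104^0=1  104^1=104  104^2=372
So 104^2 ≡ 372 (mod 373), giving n = 2.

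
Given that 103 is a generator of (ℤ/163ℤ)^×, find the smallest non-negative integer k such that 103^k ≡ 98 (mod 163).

39

Baby-step giant-step with m = ceil(sqrt(162)) = 13.
Baby table (103^j mod 163 for j=0..12):
  0:1  1:103  2:14  3:138  4:33  5:139  6:136  7:153
  8:111  9:23  10:87  11:159  12:77
Giant step factor: 103^(-13) ≡ 32 (mod 163).
Scan 98·32^i mod 163 for i = 0, 1, …:
  i=0: 98   i=1: 39   i=2: 107   i=3: 1
Match at i=3, j=0: k = 3·13 + 0 = 39.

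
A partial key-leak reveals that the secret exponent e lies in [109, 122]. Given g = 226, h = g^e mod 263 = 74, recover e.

110

Compute 226^109 mod 263 = 261, then multiply by 226 repeatedly:
  226^109=261  226^110=74
Found 74 at exponent 110.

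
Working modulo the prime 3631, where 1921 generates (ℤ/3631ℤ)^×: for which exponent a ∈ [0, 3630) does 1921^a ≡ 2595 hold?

Baby-step giant-step with m = ceil(sqrt(3630)) = 61.
Baby table (1921^j mod 3631 for j=0..60):
  0:1  1:1921  2:1145  3:2790  4:234  5:2901  6:2867  7:2911
  8:291  9:3468  10:2774  11:2177  12:2736  13:1799  14:2798  15:1078
  16:1168  17:3401  18:1152  19:1713  20:987  21:645  22:874  23:1432
  24:2205  25:2059  26:1180  27:1036  28:368  29:2514  30:164  31:2778
  32:2599  33:54  34:2066  35:103  36:1789  37:1743  38:521  39:2316
  40:1061  41:1190  42:2091  43:925  44:1366  45:2504  46:2740  47:2221
  48:116  49:1345  50:2104  51:481  52:1727  53:2464  54:2151  55:3624
  56:1077  57:2878  58:2256  59:1993  60:1479
Giant step factor: 1921^(-61) ≡ 1880 (mod 3631).
Scan 2595·1880^i mod 3631 for i = 0, 1, …:
  i=0: 2595   i=1: 2167   i=2: 3609   i=3: 2212
  i=4: 1065   i=5: 1519   i=6: 1754   i=7: 572
  i=8: 584   i=9: 1358     …   i=29: 2829
  i=30: 2736
Match at i=30, j=12: a = 30·61 + 12 = 1842.

1842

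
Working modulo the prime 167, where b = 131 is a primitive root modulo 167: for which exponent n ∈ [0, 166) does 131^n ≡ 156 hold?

67

Baby-step giant-step with m = ceil(sqrt(166)) = 13.
Baby table (131^j mod 167 for j=0..12):
  0:1  1:131  2:127  3:104  4:97  5:15  6:128  7:68
  8:57  9:119  10:58  11:83  12:18
Giant step factor: 131^(-13) ≡ 142 (mod 167).
Scan 156·142^i mod 167 for i = 0, 1, …:
  i=0: 156   i=1: 108   i=2: 139   i=3: 32
  i=4: 35   i=5: 127
Match at i=5, j=2: n = 5·13 + 2 = 67.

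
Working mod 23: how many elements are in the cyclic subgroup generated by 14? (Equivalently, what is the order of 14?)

The order of 14 must divide p − 1 = 22 = 2 · 11.
Divisors: 1, 2, 11, 22.
Check each in increasing order: 14^1 ≡ 14;  14^2 ≡ 12;  14^11 ≡ 22;  14^22 ≡ 1.
Smallest exponent giving 1 is 22.

22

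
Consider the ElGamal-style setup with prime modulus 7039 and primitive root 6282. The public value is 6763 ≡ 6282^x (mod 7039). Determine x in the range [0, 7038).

Baby-step giant-step with m = ceil(sqrt(7038)) = 84.
Baby table (6282^j mod 7039 for j=0..83):
  0:1  1:6282  2:2890  3:1399  4:3846  5:2724  6:359  7:2758
  8:2777  9:2472  10:1070  11:6534  12:2179  13:4662  14:4444  15:534
  16:4024  17:1719  18:932  19:5415  20:4582  21:1653  22:1621  23:4728
  24:3755  25:1221  26:4851  27:2151  28:4741  29:953  30:3596  31:1921
  32:2876  33:4958  34:5620  35:4255  36:2827  37:6856  38:4790  39:6094
  40:4426  41:82  42:1277  43:4693  44:2094  45:5656  46:5159  47:1282
  48:908  49:2466  50:5612  51:3272  52:824  53:2703  54:2178  55:5419
  56:1554  57:6174  58:178  59:6034  60:573  61:2657  62:1805  63:6220
  64:551  65:5233  66:1576  67:3598  68:407  69:1617  70:717  71:6273
  72:2664  73:3545  74:5333  75:3305  76:3999  77:6566  78:6111  79:5635
  80:6978  81:3943  82:6724  83:6168
Giant step factor: 6282^(-84) ≡ 4893 (mod 7039).
Scan 6763·4893^i mod 7039 for i = 0, 1, …:
  i=0: 6763   i=1: 1020   i=2: 209   i=3: 1982
  i=4: 5223   i=5: 4569   i=6: 253   i=7: 6104
  i=8: 395   i=9: 4049     …   i=81: 5842
  i=82: 6566
Match at i=82, j=77: x = 82·84 + 77 = 6965.

6965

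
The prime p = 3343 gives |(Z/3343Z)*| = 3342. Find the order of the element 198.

1671

The order of 198 must divide p − 1 = 3342 = 2 · 3 · 557.
Divisors: 1, 2, 3, 6, 557, 1114, 1671, 3342.
Check each in increasing order: 198^1 ≡ 198;  198^2 ≡ 2431;  198^3 ≡ 3289;  198^6 ≡ 2916;  198^557 ≡ 1424;  198^1114 ≡ 1918;  198^1671 ≡ 1.
Smallest exponent giving 1 is 1671.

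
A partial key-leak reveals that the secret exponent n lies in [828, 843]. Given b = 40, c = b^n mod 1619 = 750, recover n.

841

Compute 40^828 mod 1619 = 1483, then multiply by 40 repeatedly:
  40^828=1483  40^829=1036  40^830=965  40^831=1363  40^832=1093
  40^833=7  40^834=280  40^835=1486  40^836=1156  40^837=908
  40^838=702  40^839=557  40^840=1233  40^841=750
Found 750 at exponent 841.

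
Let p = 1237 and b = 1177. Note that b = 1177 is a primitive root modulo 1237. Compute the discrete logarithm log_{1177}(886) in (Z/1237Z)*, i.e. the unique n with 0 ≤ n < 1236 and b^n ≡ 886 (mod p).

Baby-step giant-step with m = ceil(sqrt(1236)) = 36.
Baby table (1177^j mod 1237 for j=0..35):
  0:1  1:1177  2:1126  3:475  4:1188  5:466  6:491  7:228
  8:1164  9:669  10:681  11:1198  12:1103  13:618  14:30  15:674
  16:381  17:643  18:1004  19:373  20:1123  21:655  22:284  23:278
  24:638  25:67  26:928  27:1222  28:900  29:428  30:297  31:735
  32:432  33:57  34:291  35:1095
Giant step factor: 1177^(-36) ≡ 1148 (mod 1237).
Scan 886·1148^i mod 1237 for i = 0, 1, …:
  i=0: 886   i=1: 314   i=2: 505   i=3: 824
  i=4: 884   i=5: 492   i=6: 744   i=7: 582
  i=8: 156   i=9: 960     …   i=23: 848
  i=24: 1222
Match at i=24, j=27: n = 24·36 + 27 = 891.

891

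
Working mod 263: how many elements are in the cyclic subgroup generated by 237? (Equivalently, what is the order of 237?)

The order of 237 must divide p − 1 = 262 = 2 · 131.
Divisors: 1, 2, 131, 262.
Check each in increasing order: 237^1 ≡ 237;  237^2 ≡ 150;  237^131 ≡ 262;  237^262 ≡ 1.
Smallest exponent giving 1 is 262.

262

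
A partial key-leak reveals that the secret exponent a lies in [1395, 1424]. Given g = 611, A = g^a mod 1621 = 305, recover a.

1403

Compute 611^1395 mod 1621 = 26, then multiply by 611 repeatedly:
  611^1395=26  611^1396=1297  611^1397=1419  611^1398=1395  611^1399=1320
  611^1400=883  611^1401=1341  611^1402=746  611^1403=305
Found 305 at exponent 1403.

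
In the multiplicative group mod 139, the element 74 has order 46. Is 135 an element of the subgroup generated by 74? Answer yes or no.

135 ∈ ⟨74⟩ iff 135^46 ≡ 1 (mod 139), since |⟨74⟩| = 46.
135^46 mod 139 = 42.
Since 42 ≠ 1, 135 does not lie in the subgroup.

no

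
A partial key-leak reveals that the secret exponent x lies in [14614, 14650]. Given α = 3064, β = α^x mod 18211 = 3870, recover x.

Compute 3064^14614 mod 18211 = 11743, then multiply by 3064 repeatedly:
  3064^14614=11743  3064^14615=13827  3064^14616=7142  3064^14617=11677  3064^14618=11924
  3064^14619=3870
Found 3870 at exponent 14619.

14619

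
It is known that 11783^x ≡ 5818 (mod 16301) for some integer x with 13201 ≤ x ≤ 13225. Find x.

13203

Compute 11783^13201 mod 16301 = 2321, then multiply by 11783 repeatedly:
  11783^13201=2321  11783^13202=11566  11783^13203=5818
Found 5818 at exponent 13203.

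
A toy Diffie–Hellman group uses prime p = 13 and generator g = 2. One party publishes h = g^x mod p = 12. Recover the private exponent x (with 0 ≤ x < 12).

6

Successive powers of 2 modulo 13:
  2^0=1  2^1=2  2^2=4  2^3=8  2^4=3  2^5=6
  2^6=12
So 2^6 ≡ 12 (mod 13), giving x = 6.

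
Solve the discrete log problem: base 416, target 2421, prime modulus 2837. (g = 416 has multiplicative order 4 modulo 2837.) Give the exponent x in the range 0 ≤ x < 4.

Successive powers of 416 modulo 2837:
  416^0=1  416^1=416  416^2=2836  416^3=2421
So 416^3 ≡ 2421 (mod 2837), giving x = 3.

3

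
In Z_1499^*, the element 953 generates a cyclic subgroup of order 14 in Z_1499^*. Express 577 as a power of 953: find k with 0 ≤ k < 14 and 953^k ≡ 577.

Successive powers of 953 modulo 1499:
  953^0=1  953^1=953  953^2=1314  953^3=577
So 953^3 ≡ 577 (mod 1499), giving k = 3.

3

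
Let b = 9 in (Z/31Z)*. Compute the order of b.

15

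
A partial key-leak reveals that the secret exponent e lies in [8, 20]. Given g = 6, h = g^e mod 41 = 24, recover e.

Compute 6^8 mod 41 = 10, then multiply by 6 repeatedly:
  6^8=10  6^9=19  6^10=32  6^11=28  6^12=4
  6^13=24
Found 24 at exponent 13.

13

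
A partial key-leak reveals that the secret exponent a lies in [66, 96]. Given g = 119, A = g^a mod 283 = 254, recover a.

69

Compute 119^66 mod 283 = 51, then multiply by 119 repeatedly:
  119^66=51  119^67=126  119^68=278  119^69=254
Found 254 at exponent 69.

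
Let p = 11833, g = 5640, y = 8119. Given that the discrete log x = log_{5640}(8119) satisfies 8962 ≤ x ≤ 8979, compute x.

8965

Compute 5640^8962 mod 11833 = 347, then multiply by 5640 repeatedly:
  5640^8962=347  5640^8963=4635  5640^8964=2303  5640^8965=8119
Found 8119 at exponent 8965.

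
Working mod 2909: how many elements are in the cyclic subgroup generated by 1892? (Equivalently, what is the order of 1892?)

The order of 1892 must divide p − 1 = 2908 = 2^2 · 727.
Divisors: 1, 2, 4, 727, 1454, 2908.
Check each in increasing order: 1892^1 ≡ 1892;  1892^2 ≡ 1594;  1892^4 ≡ 1279;  1892^727 ≡ 878;  1892^1454 ≡ 2908;  1892^2908 ≡ 1.
Smallest exponent giving 1 is 2908.

2908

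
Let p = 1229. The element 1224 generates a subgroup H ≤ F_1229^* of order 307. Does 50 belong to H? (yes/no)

no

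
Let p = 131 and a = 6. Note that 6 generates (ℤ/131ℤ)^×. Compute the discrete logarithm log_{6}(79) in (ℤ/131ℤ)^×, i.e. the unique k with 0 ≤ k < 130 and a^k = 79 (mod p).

Baby-step giant-step with m = ceil(sqrt(130)) = 12.
Baby table (6^j mod 131 for j=0..11):
  0:1  1:6  2:36  3:85  4:117  5:47  6:20  7:120
  8:65  9:128  10:113  11:23
Giant step factor: 6^(-12) ≡ 75 (mod 131).
Scan 79·75^i mod 131 for i = 0, 1, …:
  i=0: 79   i=1: 30   i=2: 23
Match at i=2, j=11: k = 2·12 + 11 = 35.

35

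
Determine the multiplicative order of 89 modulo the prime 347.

173

The order of 89 must divide p − 1 = 346 = 2 · 173.
Divisors: 1, 2, 173, 346.
Check each in increasing order: 89^1 ≡ 89;  89^2 ≡ 287;  89^173 ≡ 1.
Smallest exponent giving 1 is 173.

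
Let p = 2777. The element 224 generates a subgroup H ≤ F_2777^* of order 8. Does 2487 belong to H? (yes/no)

no

⟨224⟩ has order 8; its elements mod 2777 are {1, 190, 224, 905, 1872, 2553, 2587, 2776}.
2487 is not in this set.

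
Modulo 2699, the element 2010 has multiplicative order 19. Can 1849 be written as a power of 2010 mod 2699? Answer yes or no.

yes

1849 ∈ ⟨2010⟩ iff 1849^19 ≡ 1 (mod 2699), since |⟨2010⟩| = 19.
1849^19 mod 2699 = 1.
Since 1 = 1, 1849 lies in the subgroup.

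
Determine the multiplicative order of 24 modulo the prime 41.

40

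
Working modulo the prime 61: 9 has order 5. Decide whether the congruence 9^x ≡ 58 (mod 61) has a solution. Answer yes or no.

yes

58 ∈ ⟨9⟩ iff 58^5 ≡ 1 (mod 61), since |⟨9⟩| = 5.
58^5 mod 61 = 1.
Since 1 = 1, 58 lies in the subgroup.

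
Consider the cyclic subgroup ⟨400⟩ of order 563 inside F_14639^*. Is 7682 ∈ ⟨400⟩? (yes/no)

7682 ∈ ⟨400⟩ iff 7682^563 ≡ 1 (mod 14639), since |⟨400⟩| = 563.
7682^563 mod 14639 = 1.
Since 1 = 1, 7682 lies in the subgroup.

yes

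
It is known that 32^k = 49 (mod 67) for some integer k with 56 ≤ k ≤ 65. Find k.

62

Compute 32^56 mod 67 = 10, then multiply by 32 repeatedly:
  32^56=10  32^57=52  32^58=56  32^59=50  32^60=59
  32^61=12  32^62=49
Found 49 at exponent 62.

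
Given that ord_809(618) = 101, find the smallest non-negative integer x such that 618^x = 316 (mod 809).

69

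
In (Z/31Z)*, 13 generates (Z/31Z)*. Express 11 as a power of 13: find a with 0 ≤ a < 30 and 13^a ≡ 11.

13

Successive powers of 13 modulo 31:
  13^0=1  13^1=13  13^2=14  13^3=27  13^4=10  13^5=6
  13^6=16  13^7=22  13^8=7  13^9=29  13^10=5  13^11=3
  13^12=8  13^13=11
So 13^13 ≡ 11 (mod 31), giving a = 13.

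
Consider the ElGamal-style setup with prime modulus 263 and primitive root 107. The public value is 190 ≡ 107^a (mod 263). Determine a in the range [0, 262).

Baby-step giant-step with m = ceil(sqrt(262)) = 17.
Baby table (107^j mod 263 for j=0..16):
  0:1  1:107  2:140  3:252  4:138  5:38  6:121  7:60
  8:108  9:247  10:129  11:127  12:176  13:159  14:181  15:168
  16:92
Giant step factor: 107^(-17) ≡ 135 (mod 263).
Scan 190·135^i mod 263 for i = 0, 1, …:
  i=0: 190   i=1: 139   i=2: 92
Match at i=2, j=16: a = 2·17 + 16 = 50.

50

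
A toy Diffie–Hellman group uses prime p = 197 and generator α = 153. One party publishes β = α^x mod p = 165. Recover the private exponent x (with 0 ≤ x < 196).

95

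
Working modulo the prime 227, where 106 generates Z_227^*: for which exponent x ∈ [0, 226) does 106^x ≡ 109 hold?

Baby-step giant-step with m = ceil(sqrt(226)) = 16.
Baby table (106^j mod 227 for j=0..15):
  0:1  1:106  2:113  3:174  4:57  5:140  6:85  7:157
  8:71  9:35  10:78  11:96  12:188  13:179  14:133  15:24
Giant step factor: 106^(-16) ≡ 29 (mod 227).
Scan 109·29^i mod 227 for i = 0, 1, …:
  i=0: 109   i=1: 210   i=2: 188
Match at i=2, j=12: x = 2·16 + 12 = 44.

44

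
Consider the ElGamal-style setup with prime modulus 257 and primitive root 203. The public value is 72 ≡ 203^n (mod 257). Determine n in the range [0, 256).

Baby-step giant-step with m = ceil(sqrt(256)) = 16.
Baby table (203^j mod 257 for j=0..15):
  0:1  1:203  2:89  3:77  4:211  5:171  6:18  7:56
  8:60  9:101  10:200  11:251  12:67  13:237  14:52  15:19
Giant step factor: 203^(-16) ≡ 129 (mod 257).
Scan 72·129^i mod 257 for i = 0, 1, …:
  i=0: 72   i=1: 36   i=2: 18
Match at i=2, j=6: n = 2·16 + 6 = 38.

38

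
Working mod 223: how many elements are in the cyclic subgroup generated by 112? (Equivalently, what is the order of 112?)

37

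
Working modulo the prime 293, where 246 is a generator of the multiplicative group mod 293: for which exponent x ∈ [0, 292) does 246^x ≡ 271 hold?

Baby-step giant-step with m = ceil(sqrt(292)) = 18.
Baby table (246^j mod 293 for j=0..17):
  0:1  1:246  2:158  3:192  4:59  5:157  6:239  7:194
  8:258  9:180  10:37  11:19  12:279  13:72  14:132  15:242
  16:53  17:146
Giant step factor: 246^(-18) ≡ 212 (mod 293).
Scan 271·212^i mod 293 for i = 0, 1, …:
  i=0: 271   i=1: 24   i=2: 107   i=3: 123
  i=4: 292   i=5: 81   i=6: 178   i=7: 232
  i=8: 253   i=9: 17   i=10: 88   i=11: 197
  i=12: 158
Match at i=12, j=2: x = 12·18 + 2 = 218.

218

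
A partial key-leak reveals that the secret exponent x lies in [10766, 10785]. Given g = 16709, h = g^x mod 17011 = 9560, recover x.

10773

Compute 16709^10766 mod 17011 = 3329, then multiply by 16709 repeatedly:
  16709^10766=3329  16709^10767=15302  16709^10768=5788  16709^10769=4157  16709^10770=3400
  16709^10771=10871  16709^10772=81  16709^10773=9560
Found 9560 at exponent 10773.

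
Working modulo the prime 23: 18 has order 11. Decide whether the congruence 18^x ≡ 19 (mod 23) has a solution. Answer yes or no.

no

⟨18⟩ has order 11; its elements mod 23 are {1, 2, 3, 4, 6, 8, 9, 12, 13, 16, 18}.
19 is not in this set.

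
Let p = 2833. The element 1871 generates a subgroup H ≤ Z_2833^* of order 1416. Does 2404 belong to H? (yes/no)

2404 ∈ ⟨1871⟩ iff 2404^1416 ≡ 1 (mod 2833), since |⟨1871⟩| = 1416.
2404^1416 mod 2833 = 2832.
Since 2832 ≠ 1, 2404 does not lie in the subgroup.

no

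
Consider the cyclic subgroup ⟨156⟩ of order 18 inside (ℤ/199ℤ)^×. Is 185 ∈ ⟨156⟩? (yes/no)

⟨156⟩ has order 18; its elements mod 199 are {1, 19, 21, 24, 37, 43, 58, 92, 93, 106, 107, 141, 156, 162, 175, 178, 180, 198}.
185 is not in this set.

no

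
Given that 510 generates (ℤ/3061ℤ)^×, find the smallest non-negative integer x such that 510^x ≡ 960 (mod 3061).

374

Baby-step giant-step with m = ceil(sqrt(3060)) = 56.
Baby table (510^j mod 3061 for j=0..55):
  0:1  1:510  2:2976  3:2565  4:1103  5:2367  6:1136  7:831
  8:1392  9:2829  10:1059  11:1354  12:1815  13:1228  14:1836  15:2755
  16:51  17:1522  18:1787  19:2253  20:1155  21:1338  22:2838  23:2588
  24:589  25:412  26:1972  27:1712  28:735  29:1408  30:1806  31:2760
  32:2601  33:1097  34:2368  35:1646  36:746  37:896  38:871  39:365
  40:2490  41:2646  42:2620  43:1604  44:753  45:1405  46:276  47:3015
  48:1028  49:849  50:1389  51:1299  52:1314  53:2842  54:1567  55:249
Giant step factor: 510^(-56) ≡ 1217 (mod 3061).
Scan 960·1217^i mod 3061 for i = 0, 1, …:
  i=0: 960   i=1: 2079   i=2: 1757   i=3: 1691
  i=4: 955   i=5: 2116   i=6: 871
Match at i=6, j=38: x = 6·56 + 38 = 374.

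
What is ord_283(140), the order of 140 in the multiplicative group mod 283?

282

The order of 140 must divide p − 1 = 282 = 2 · 3 · 47.
Divisors: 1, 2, 3, 6, 47, 94, 141, 282.
Check each in increasing order: 140^1 ≡ 140;  140^2 ≡ 73;  140^3 ≡ 32;  140^6 ≡ 175;  140^47 ≡ 239;  140^94 ≡ 238;  140^141 ≡ 282;  140^282 ≡ 1.
Smallest exponent giving 1 is 282.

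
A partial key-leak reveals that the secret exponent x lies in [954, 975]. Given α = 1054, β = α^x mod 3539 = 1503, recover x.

Compute 1054^954 mod 3539 = 2307, then multiply by 1054 repeatedly:
  1054^954=2307  1054^955=285  1054^956=3114  1054^957=1503
Found 1503 at exponent 957.

957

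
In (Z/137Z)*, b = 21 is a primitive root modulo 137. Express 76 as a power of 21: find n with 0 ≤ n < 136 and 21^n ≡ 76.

30

Baby-step giant-step with m = ceil(sqrt(136)) = 12.
Baby table (21^j mod 137 for j=0..11):
  0:1  1:21  2:30  3:82  4:78  5:131  6:11  7:94
  8:56  9:80  10:36  11:71
Giant step factor: 21^(-12) ≡ 77 (mod 137).
Scan 76·77^i mod 137 for i = 0, 1, …:
  i=0: 76   i=1: 98   i=2: 11
Match at i=2, j=6: n = 2·12 + 6 = 30.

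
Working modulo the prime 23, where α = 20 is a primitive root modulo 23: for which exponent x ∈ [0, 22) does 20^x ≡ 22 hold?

11

Successive powers of 20 modulo 23:
  20^0=1  20^1=20  20^2=9  20^3=19  20^4=12  20^5=10
  20^6=16  20^7=21  20^8=6  20^9=5  20^10=8  20^11=22
So 20^11 ≡ 22 (mod 23), giving x = 11.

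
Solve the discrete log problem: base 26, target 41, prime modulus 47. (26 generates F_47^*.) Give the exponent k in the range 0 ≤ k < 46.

37

Baby-step giant-step with m = ceil(sqrt(46)) = 7.
Baby table (26^j mod 47 for j=0..6):
  0:1  1:26  2:18  3:45  4:42  5:11  6:4
Giant step factor: 26^(-7) ≡ 33 (mod 47).
Scan 41·33^i mod 47 for i = 0, 1, …:
  i=0: 41   i=1: 37   i=2: 46   i=3: 14
  i=4: 39   i=5: 18
Match at i=5, j=2: k = 5·7 + 2 = 37.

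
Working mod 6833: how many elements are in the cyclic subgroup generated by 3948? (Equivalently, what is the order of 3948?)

The order of 3948 must divide p − 1 = 6832 = 2^4 · 7 · 61.
Divisors: 1, 2, 4, 7, 8, 14, 16, 28, 56, 61, 112, 122, 244, 427, 488, 854, 976, 1708, 3416, 6832.
Check each in increasing order: 3948^1 ≡ 3948;  3948^2 ≡ 631;  3948^4 ≡ 1847;  3948^7 ≡ 5030;  3948^8 ≡ 1742;  3948^14 ≡ 5134;  3948^16 ≡ 712;  3948^28 ≡ 3075;  3948^56 ≡ 5586;  3948^61 ≡ 282;  3948^112 ≡ 3918;  3948^122 ≡ 4361;  3948^244 ≡ 2082;  3948^427 ≡ 6503;  3948^488 ≡ 2602;  3948^854 ≡ 6405;  3948^976 ≡ 5734;  3948^1708 ≡ 5526;  3948^3416 ≡ 6832;  3948^6832 ≡ 1.
Smallest exponent giving 1 is 6832.

6832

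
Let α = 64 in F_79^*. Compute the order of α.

13

The order of 64 must divide p − 1 = 78 = 2 · 3 · 13.
Divisors: 1, 2, 3, 6, 13, 26, 39, 78.
Check each in increasing order: 64^1 ≡ 64;  64^2 ≡ 67;  64^3 ≡ 22;  64^6 ≡ 10;  64^13 ≡ 1.
Smallest exponent giving 1 is 13.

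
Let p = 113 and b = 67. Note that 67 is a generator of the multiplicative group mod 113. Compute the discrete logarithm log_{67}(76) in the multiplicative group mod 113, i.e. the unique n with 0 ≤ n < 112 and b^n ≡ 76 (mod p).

Baby-step giant-step with m = ceil(sqrt(112)) = 11.
Baby table (67^j mod 113 for j=0..10):
  0:1  1:67  2:82  3:70  4:57  5:90  6:41  7:35
  8:85  9:45  10:77
Giant step factor: 67^(-11) ≡ 84 (mod 113).
Scan 76·84^i mod 113 for i = 0, 1, …:
  i=0: 76   i=1: 56   i=2: 71   i=3: 88
  i=4: 47   i=5: 106   i=6: 90
Match at i=6, j=5: n = 6·11 + 5 = 71.

71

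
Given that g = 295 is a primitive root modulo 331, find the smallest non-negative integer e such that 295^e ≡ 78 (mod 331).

Baby-step giant-step with m = ceil(sqrt(330)) = 19.
Baby table (295^j mod 331 for j=0..18):
  0:1  1:295  2:303  3:15  4:122  5:242  6:225  7:175
  8:320  9:65  10:308  11:166  12:313  13:317  14:173  15:61
  16:121  17:278  18:253
Giant step factor: 295^(-19) ≡ 60 (mod 331).
Scan 78·60^i mod 331 for i = 0, 1, …:
  i=0: 78   i=1: 46   i=2: 112   i=3: 100
  i=4: 42   i=5: 203   i=6: 264   i=7: 283
  i=8: 99   i=9: 313
Match at i=9, j=12: e = 9·19 + 12 = 183.

183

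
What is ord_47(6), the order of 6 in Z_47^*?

23

The order of 6 must divide p − 1 = 46 = 2 · 23.
Divisors: 1, 2, 23, 46.
Check each in increasing order: 6^1 ≡ 6;  6^2 ≡ 36;  6^23 ≡ 1.
Smallest exponent giving 1 is 23.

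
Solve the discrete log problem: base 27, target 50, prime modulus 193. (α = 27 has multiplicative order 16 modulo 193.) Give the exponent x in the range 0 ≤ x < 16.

7

Successive powers of 27 modulo 193:
  27^0=1  27^1=27  27^2=150  27^3=190  27^4=112  27^5=129
  27^6=9  27^7=50
So 27^7 ≡ 50 (mod 193), giving x = 7.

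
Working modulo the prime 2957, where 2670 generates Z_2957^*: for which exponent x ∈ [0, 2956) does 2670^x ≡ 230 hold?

224

Baby-step giant-step with m = ceil(sqrt(2956)) = 55.
Baby table (2670^j mod 2957 for j=0..54):
  0:1  1:2670  2:2530  3:1312  4:1952  5:1606  6:370  7:262
  8:1688  9:492  10:732  11:2820  12:878  13:2316  14:633  15:1663
  16:1753  17:2536  18:2547  19:2347  20:607  21:254  22:1027  23:951
  24:2064  25:1989  26:2815  27:2313  28:1494  29:2944  30:774  31:2594
  32:686  33:1237  34:2778  35:1104  36:2508  37:1712  38:2475  39:2312
  40:1781  41:414  42:2419  43:642  44:2037  45:867  46:2516  47:2373
  48:2016  49:980  50:2612  51:1434  52:2422  53:2738  54:756
Giant step factor: 2670^(-55) ≡ 1565 (mod 2957).
Scan 230·1565^i mod 2957 for i = 0, 1, …:
  i=0: 230   i=1: 2153   i=2: 1422   i=3: 1766
  i=4: 1952
Match at i=4, j=4: x = 4·55 + 4 = 224.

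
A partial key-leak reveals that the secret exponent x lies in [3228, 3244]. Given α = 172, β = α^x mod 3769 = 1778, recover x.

3230

Compute 172^3228 mod 3769 = 1178, then multiply by 172 repeatedly:
  172^3228=1178  172^3229=2859  172^3230=1778
Found 1778 at exponent 3230.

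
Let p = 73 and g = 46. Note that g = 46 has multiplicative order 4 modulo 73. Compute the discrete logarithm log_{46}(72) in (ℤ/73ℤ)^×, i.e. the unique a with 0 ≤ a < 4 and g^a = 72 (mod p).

2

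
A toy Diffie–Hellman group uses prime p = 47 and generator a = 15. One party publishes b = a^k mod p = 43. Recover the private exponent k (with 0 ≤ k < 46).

Baby-step giant-step with m = ceil(sqrt(46)) = 7.
Baby table (15^j mod 47 for j=0..6):
  0:1  1:15  2:37  3:38  4:6  5:43  6:34
Giant step factor: 15^(-7) ≡ 20 (mod 47).
Scan 43·20^i mod 47 for i = 0, 1, …:
  i=0: 43
Match at i=0, j=5: k = 0·7 + 5 = 5.

5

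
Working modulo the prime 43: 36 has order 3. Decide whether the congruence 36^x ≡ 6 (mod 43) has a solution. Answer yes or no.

yes

⟨36⟩ has order 3; its elements mod 43 are {1, 6, 36}.
6 is in this set.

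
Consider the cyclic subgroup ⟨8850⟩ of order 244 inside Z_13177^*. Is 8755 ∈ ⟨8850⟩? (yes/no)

8755 ∈ ⟨8850⟩ iff 8755^244 ≡ 1 (mod 13177), since |⟨8850⟩| = 244.
8755^244 mod 13177 = 3824.
Since 3824 ≠ 1, 8755 does not lie in the subgroup.

no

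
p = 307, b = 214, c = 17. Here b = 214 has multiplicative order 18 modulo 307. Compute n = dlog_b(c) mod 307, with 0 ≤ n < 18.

12

Successive powers of 214 modulo 307:
  214^0=1  214^1=214  214^2=53  214^3=290  214^4=46  214^5=20
  214^6=289  214^7=139  214^8=274  214^9=306  214^10=93  214^11=254
  214^12=17
So 214^12 ≡ 17 (mod 307), giving n = 12.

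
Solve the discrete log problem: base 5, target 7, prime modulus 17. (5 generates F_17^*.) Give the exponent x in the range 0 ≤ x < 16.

15

Successive powers of 5 modulo 17:
  5^0=1  5^1=5  5^2=8  5^3=6  5^4=13  5^5=14
  5^6=2  5^7=10  5^8=16  5^9=12  5^10=9  5^11=11
  5^12=4  5^13=3  5^14=15  5^15=7
So 5^15 ≡ 7 (mod 17), giving x = 15.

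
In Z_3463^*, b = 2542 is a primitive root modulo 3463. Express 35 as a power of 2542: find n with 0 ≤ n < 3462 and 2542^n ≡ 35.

679

Baby-step giant-step with m = ceil(sqrt(3462)) = 59.
Baby table (2542^j mod 3463 for j=0..58):
  0:1  1:2542  2:3269  3:2061  4:3006  5:1874  6:2083  7:59
  8:1069  9:2406  10:394  11:741  12:3213  13:1692  14:18  15:737
  16:3434  17:2468  18:2163  19:2565  20:2864  21:1062  22:1927  23:1752
  24:166  25:2949  26:2426  27:2752  28:324  29:2877  30:2941  31:2868
  32:841  33:1151  34:3070  35:1801  36:56  37:369  38:2988  39:1137
  40:2112  41:1054  42:2369  43:3304  44:993  45:3142  46:1286  47:3403
  48:3315  49:1251  50:1008  51:3179  52:1839  53:3151  54:3386  55:1657
  56:1086  57:601  58:559
Giant step factor: 2542^(-59) ≡ 2187 (mod 3463).
Scan 35·2187^i mod 3463 for i = 0, 1, …:
  i=0: 35   i=1: 359   i=2: 2495   i=3: 2340
  i=4: 2729   i=5: 1574   i=6: 116   i=7: 893
  i=8: 3322   i=9: 3303   i=10: 3306   i=11: 2941
Match at i=11, j=30: n = 11·59 + 30 = 679.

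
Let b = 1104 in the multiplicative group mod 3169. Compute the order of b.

The order of 1104 must divide p − 1 = 3168 = 2^5 · 3^2 · 11.
Divisors: 1, 2, 3, 4, 6, 8, 9, 11, 12, 16, 18, 22, 24, 32, 33, 36, 44, 48, 66, 72, 88, 96, 99, 132, 144, 176, 198, 264, 288, 352, 396, 528, 792, 1056, 1584, 3168.
Check each in increasing order: 1104^1 ≡ 1104;  1104^2 ≡ 1920;  1104^3 ≡ 2788;  1104^4 ≡ 853;  1104^6 ≡ 2556;  1104^8 ≡ 1908;  1104^9 ≡ 2216;  1104^11 ≡ 1922;  1104^12 ≡ 1827;  1104^16 ≡ 2452;  1104^18 ≡ 1875;  1104^22 ≡ 2199;  1104^24 ≡ 972;  1104^32 ≡ 711;  1104^33 ≡ 2201;  1104^36 ≡ 1204;  1104^44 ≡ 2876;  1104^48 ≡ 422;  1104^66 ≡ 2169;  1104^72 ≡ 1383;  1104^88 ≡ 286;  1104^96 ≡ 620;  1104^99 ≡ 1455;  1104^132 ≡ 1765;  1104^144 ≡ 1782;  1104^176 ≡ 2571;  1104^198 ≡ 133;  1104^264 ≡ 98;  1104^288 ≡ 186;  1104^352 ≡ 2676;  1104^396 ≡ 1844;  1104^528 ≡ 97;  1104^792 ≡ 3168;  1104^1056 ≡ 3071;  1104^1584 ≡ 1.
Smallest exponent giving 1 is 1584.

1584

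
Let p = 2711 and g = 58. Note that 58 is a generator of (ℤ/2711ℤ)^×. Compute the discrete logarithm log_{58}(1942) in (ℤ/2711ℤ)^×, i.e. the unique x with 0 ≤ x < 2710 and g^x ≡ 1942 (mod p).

416

Baby-step giant-step with m = ceil(sqrt(2710)) = 53.
Baby table (58^j mod 2711 for j=0..52):
  0:1  1:58  2:653  3:2631  4:782  5:1980  6:978  7:2504
  8:1549  9:379  10:294  11:786  12:2212  13:879  14:2184  15:1966
  16:166  17:1495  18:2669  19:275  20:2395  21:649  22:2399  23:881
  24:2300  25:561  26:6  27:348  28:1207  29:2231  30:1981  31:1036
  32:446  33:1469  34:1161  35:2274  36:1764  37:2005  38:2428  39:2563
  40:2260  41:952  42:996  43:837  44:2459  45:1650  46:815  47:1183
  48:839  49:2575  50:245  51:655  52:36
Giant step factor: 58^(-53) ≡ 718 (mod 2711).
Scan 1942·718^i mod 2711 for i = 0, 1, …:
  i=0: 1942   i=1: 902   i=2: 2418   i=3: 1084
  i=4: 255   i=5: 1453   i=6: 2230   i=7: 1650
Match at i=7, j=45: x = 7·53 + 45 = 416.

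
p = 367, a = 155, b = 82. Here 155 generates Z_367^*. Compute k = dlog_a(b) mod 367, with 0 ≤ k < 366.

Baby-step giant-step with m = ceil(sqrt(366)) = 20.
Baby table (155^j mod 367 for j=0..19):
  0:1  1:155  2:170  3:293  4:274  5:265  6:338  7:276
  8:208  9:311  10:128  11:22  12:107  13:70  14:207  15:156
  16:325  17:96  18:200  19:172
Giant step factor: 155^(-20) ≡ 14 (mod 367).
Scan 82·14^i mod 367 for i = 0, 1, …:
  i=0: 82   i=1: 47   i=2: 291   i=3: 37
  i=4: 151   i=5: 279   i=6: 236   i=7: 1
Match at i=7, j=0: k = 7·20 + 0 = 140.

140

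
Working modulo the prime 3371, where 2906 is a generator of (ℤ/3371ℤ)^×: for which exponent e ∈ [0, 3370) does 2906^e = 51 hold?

Baby-step giant-step with m = ceil(sqrt(3370)) = 59.
Baby table (2906^j mod 3371 for j=0..58):
  0:1  1:2906  2:481  3:2192  4:2133  5:2600  6:1189  7:3330
  8:2210  9:505  10:1145  11:193  12:1272  13:1816  14:1681  15:407
  16:2892  17:249  18:2200  19:1784  20:3077  21:1870  22:168  23:2784
  24:3275  25:817  26:1018  27:1941  28:863  29:3225  30:470  31:565
  32:213  33:2085  34:1323  35:1698  36:2615  37:956  38:432  39:1380
  40:2161  41:3064  42:1173  43:657  44:1256  45:2514  46:727  47:2416
  48:2474  49:2472  50:31  51:2440  52:1427  53:532  54:2074  55:3067
  56:3149  57:2100  58:1090
Giant step factor: 2906^(-59) ≡ 368 (mod 3371).
Scan 51·368^i mod 3371 for i = 0, 1, …:
  i=0: 51   i=1: 1913   i=2: 2816   i=3: 1391
  i=4: 2867   i=5: 3304   i=6: 2312   i=7: 1324
  i=8: 1808   i=9: 1257     …   i=52: 3252
  i=53: 31
Match at i=53, j=50: e = 53·59 + 50 = 3177.

3177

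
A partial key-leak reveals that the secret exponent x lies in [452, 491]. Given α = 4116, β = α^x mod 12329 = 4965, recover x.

Compute 4116^452 mod 12329 = 11911, then multiply by 4116 repeatedly:
  4116^452=11911  4116^453=5572  4116^454=2412  4116^455=2947  4116^456=10445
  4116^457=397  4116^458=6624  4116^459=4965
Found 4965 at exponent 459.

459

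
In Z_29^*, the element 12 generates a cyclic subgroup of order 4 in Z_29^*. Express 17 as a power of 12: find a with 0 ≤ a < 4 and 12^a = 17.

3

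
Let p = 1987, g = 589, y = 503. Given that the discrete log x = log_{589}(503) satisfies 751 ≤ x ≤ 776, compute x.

Compute 589^751 mod 1987 = 363, then multiply by 589 repeatedly:
  589^751=363  589^752=1198  589^753=237  589^754=503
Found 503 at exponent 754.

754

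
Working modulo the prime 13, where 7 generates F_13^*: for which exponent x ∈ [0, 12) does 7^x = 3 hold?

Successive powers of 7 modulo 13:
  7^0=1  7^1=7  7^2=10  7^3=5  7^4=9  7^5=11
  7^6=12  7^7=6  7^8=3
So 7^8 ≡ 3 (mod 13), giving x = 8.

8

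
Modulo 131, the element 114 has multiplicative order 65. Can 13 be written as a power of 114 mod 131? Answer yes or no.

13 ∈ ⟨114⟩ iff 13^65 ≡ 1 (mod 131), since |⟨114⟩| = 65.
13^65 mod 131 = 1.
Since 1 = 1, 13 lies in the subgroup.

yes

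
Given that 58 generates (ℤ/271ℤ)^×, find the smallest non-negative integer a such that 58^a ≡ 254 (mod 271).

221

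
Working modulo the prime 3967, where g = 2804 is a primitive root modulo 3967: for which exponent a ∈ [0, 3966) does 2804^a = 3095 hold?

Baby-step giant-step with m = ceil(sqrt(3966)) = 63.
Baby table (2804^j mod 3967 for j=0..62):
  0:1  1:2804  2:3789  3:730  4:3915  5:971  6:1322  7:1710
  8:2704  9:1079  10:2662  11:2321  12:2204  13:3397  14:421  15:2285
  16:435  17:1871  18:1910  19:190  20:1182  21:1883  22:3822  23:2021
  24:2008  25:1259  26:3573  27:2017  28:2693  29:1971  30:653  31:2225
  32:2776  33:650  34:1747  35:3310  36:2427  37:1903  38:397  39:2428
  40:740  41:219  42:3158  43:688  44:1190  45:513  46:2398  47:3894
  48:1592  49:1093  50:2248  51:3796  52:523  53:2669  54:2114  55:958
  56:573  57:57  58:1148  59:1755  60:1940  61:1003  62:3776
Giant step factor: 2804^(-63) ≡ 2923 (mod 3967).
Scan 3095·2923^i mod 3967 for i = 0, 1, …:
  i=0: 3095   i=1: 1925   i=2: 1569   i=3: 335
  i=4: 3323   i=5: 1913   i=6: 2196   i=7: 302
  i=8: 2072   i=9: 2814     …   i=33: 2896
  i=34: 3397
Match at i=34, j=13: a = 34·63 + 13 = 2155.

2155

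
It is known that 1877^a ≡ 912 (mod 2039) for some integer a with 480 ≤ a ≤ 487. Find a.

Compute 1877^480 mod 2039 = 2006, then multiply by 1877 repeatedly:
  1877^480=2006  1877^481=1268  1877^482=523  1877^483=912
Found 912 at exponent 483.

483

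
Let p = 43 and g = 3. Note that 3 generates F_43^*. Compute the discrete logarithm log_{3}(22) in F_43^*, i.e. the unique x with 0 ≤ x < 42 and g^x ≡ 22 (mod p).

Baby-step giant-step with m = ceil(sqrt(42)) = 7.
Baby table (3^j mod 43 for j=0..6):
  0:1  1:3  2:9  3:27  4:38  5:28  6:41
Giant step factor: 3^(-7) ≡ 7 (mod 43).
Scan 22·7^i mod 43 for i = 0, 1, …:
  i=0: 22   i=1: 25   i=2: 3
Match at i=2, j=1: x = 2·7 + 1 = 15.

15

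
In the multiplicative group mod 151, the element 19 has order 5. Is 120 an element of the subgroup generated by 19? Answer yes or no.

no

⟨19⟩ has order 5; its elements mod 151 are {1, 8, 19, 59, 64}.
120 is not in this set.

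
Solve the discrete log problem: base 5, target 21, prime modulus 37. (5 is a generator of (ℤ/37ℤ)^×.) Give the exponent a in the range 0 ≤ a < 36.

26

Successive powers of 5 modulo 37:
  5^0=1  5^1=5  5^2=25  5^3=14  5^4=33  5^5=17
  5^6=11  5^7=18  5^8=16  5^9=6  5^10=30  5^11=2
  5^12=10  5^13=13  5^14=28  5^15=29  5^16=34  5^17=22
  5^18=36  5^19=32  5^20=12  5^21=23  5^22=4  5^23=20
  5^24=26  5^25=19  5^26=21
So 5^26 ≡ 21 (mod 37), giving a = 26.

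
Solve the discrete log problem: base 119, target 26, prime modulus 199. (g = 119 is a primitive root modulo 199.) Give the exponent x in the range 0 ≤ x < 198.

146

Baby-step giant-step with m = ceil(sqrt(198)) = 15.
Baby table (119^j mod 199 for j=0..14):
  0:1  1:119  2:32  3:27  4:29  5:68  6:132  7:186
  8:45  9:181  10:47  11:21  12:111  13:75  14:169
Giant step factor: 119^(-15) ≡ 83 (mod 199).
Scan 26·83^i mod 199 for i = 0, 1, …:
  i=0: 26   i=1: 168   i=2: 14   i=3: 167
  i=4: 130   i=5: 44   i=6: 70   i=7: 39
  i=8: 53   i=9: 21
Match at i=9, j=11: x = 9·15 + 11 = 146.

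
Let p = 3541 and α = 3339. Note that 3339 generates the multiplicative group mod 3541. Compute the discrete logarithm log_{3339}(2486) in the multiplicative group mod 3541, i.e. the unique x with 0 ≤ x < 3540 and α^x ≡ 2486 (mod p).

3215

Baby-step giant-step with m = ceil(sqrt(3540)) = 60.
Baby table (3339^j mod 3541 for j=0..59):
  0:1  1:3339  2:1853  3:1040  4:2380  5:816  6:1595  7:41
  8:2341  9:1612  10:148  11:1973  12:1587  13:1657  14:1681  15:374
  16:2354  17:2527  18:2991  19:1329  20:658  21:1642  22:1170  23:907
  24:918  25:2237  26:1374  27:2191  28:43  29:1937  30:1777  31:2228
  32:3192  33:3219  34:1306  35:1763  36:1515  37:2037  38:2823  39:3396
  40:962  41:431  42:1463  43:1918  44:2074  45:2431  46:1137  47:491
  48:3507  49:3327  50:736  51:50  52:523  53:584  54:2426  55:2147
  56:1849  57:1848  58:2050  59:197
Giant step factor: 3339^(-60) ≡ 1781 (mod 3541).
Scan 2486·1781^i mod 3541 for i = 0, 1, …:
  i=0: 2486   i=1: 1316   i=2: 3195   i=3: 3449
  i=4: 2575   i=5: 480   i=6: 1499   i=7: 3346
  i=8: 3264   i=9: 2403     …   i=52: 1011
  i=53: 1763
Match at i=53, j=35: x = 53·60 + 35 = 3215.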